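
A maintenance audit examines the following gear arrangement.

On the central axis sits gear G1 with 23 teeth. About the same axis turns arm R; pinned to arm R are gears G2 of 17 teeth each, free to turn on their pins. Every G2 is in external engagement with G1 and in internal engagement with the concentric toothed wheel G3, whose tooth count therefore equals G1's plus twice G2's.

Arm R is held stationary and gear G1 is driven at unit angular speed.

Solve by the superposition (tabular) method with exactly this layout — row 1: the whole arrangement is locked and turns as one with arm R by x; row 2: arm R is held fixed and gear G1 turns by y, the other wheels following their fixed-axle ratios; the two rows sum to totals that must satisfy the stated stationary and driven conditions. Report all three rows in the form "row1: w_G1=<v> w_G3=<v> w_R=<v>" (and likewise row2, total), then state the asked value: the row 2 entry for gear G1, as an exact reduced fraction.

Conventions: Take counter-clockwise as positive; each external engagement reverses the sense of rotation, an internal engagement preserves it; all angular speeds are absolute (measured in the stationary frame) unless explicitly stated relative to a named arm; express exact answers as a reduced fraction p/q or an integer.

row1: w_G1=0 w_G3=0 w_R=0
row2: w_G1=1 w_G3=-23/57 w_R=0
total: w_G1=1 w_G3=-23/57 w_R=0
asked value: 1

topology: planetary set — G1 23T / G2 17T / G3 57T, arm = carrier (Willis)
row 1 — lock + rotate with arm: ω_sun = ω_ring = ω_arm = x
row 2 — arm fixed, fixed-axis ratios: sun y, ring −(23/57)·y, arm 0
boundary: total ω_arm = x = 0 and total ω_sun = x + y = 1  ⇒  y = 1, x = 0
row 2 ring = −(23/57)·1 = -23/57
totals (row 1 + row 2): sun 0 + 1 = 1, ring 0 + (-23/57) = -23/57, arm 0 + 0 = 0
asked cell (row2, sun) = 1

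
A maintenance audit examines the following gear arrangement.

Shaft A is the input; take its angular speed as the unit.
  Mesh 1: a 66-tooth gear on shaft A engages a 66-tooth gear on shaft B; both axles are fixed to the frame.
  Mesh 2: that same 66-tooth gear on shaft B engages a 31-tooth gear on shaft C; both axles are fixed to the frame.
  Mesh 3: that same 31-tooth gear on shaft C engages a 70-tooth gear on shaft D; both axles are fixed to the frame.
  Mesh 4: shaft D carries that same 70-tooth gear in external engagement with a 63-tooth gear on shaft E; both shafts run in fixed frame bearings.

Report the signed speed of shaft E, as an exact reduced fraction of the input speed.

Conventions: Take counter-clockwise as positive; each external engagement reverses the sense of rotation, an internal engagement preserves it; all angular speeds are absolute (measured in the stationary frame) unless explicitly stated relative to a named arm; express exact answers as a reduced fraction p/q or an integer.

4-mesh fixed-axis compound train (all bearings frame-fixed)
mesh 1 [66T→66T]: |ω|/ω_in = 1×66/66 = 1, sense flips to −
mesh 2 [66T→31T]: |ω|/ω_in = 1×66/31 = 66/31, sense flips to +
mesh 3 [31T→70T]: |ω|/ω_in = (66/31)×31/70 = 33/35, sense flips to −
mesh 4 [70T→63T]: |ω|/ω_in = (33/35)×70/63 = 22/21, sense flips to +
signed output speed (× input speed) = 22/21

22/21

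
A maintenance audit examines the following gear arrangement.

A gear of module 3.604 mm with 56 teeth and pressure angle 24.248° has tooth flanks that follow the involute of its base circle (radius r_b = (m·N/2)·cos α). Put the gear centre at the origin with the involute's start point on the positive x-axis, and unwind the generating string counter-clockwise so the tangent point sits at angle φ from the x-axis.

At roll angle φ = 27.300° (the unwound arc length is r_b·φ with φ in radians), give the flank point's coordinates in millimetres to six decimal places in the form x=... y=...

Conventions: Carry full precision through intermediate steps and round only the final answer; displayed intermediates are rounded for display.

x=101.868166 y=3.242933

topology: single-mesh involute geometry — m = 3.604, N = 56
pitch radius r_p = m·N/2 = 3.604·56/2 = 100.912000
base radius r_b = r_p·cos α = 100.912000·cos 24.248° = 92.009178
roll angle φ = 27.300° = 0.47647489 rad
x = r_b·(cos φ + φ·sin φ) = 101.868166
y = r_b·(sin φ − φ·cos φ) = 3.242933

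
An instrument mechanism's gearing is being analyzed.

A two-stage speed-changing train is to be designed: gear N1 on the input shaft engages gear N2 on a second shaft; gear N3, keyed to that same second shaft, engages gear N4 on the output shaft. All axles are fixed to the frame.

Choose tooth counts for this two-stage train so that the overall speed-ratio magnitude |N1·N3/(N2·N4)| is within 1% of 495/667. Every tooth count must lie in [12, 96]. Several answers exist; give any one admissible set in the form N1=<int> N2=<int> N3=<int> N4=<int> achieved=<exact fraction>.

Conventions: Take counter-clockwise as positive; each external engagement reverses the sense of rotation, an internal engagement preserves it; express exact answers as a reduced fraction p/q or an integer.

N1=15 N2=23 N3=33 N4=29 achieved=495/667

topology: fixed-axis compound train — 2 stages, target 495/667
target = 495/667 in lowest terms: an exact hit needs N1·N3 = k·495 and N2·N4 = k·667 for one integer k, every count in [12, 96]; additionally prefer no 1:1 stage (N1 ≠ N2, N3 ≠ N4)
k = 1: N1·N3 = 495 = 15·33, N2·N4 = 667 = 23·29
achieved = 15·33/(23·29) = 495/667; |achieved − target| = 0 ≤ 99/13340 ✓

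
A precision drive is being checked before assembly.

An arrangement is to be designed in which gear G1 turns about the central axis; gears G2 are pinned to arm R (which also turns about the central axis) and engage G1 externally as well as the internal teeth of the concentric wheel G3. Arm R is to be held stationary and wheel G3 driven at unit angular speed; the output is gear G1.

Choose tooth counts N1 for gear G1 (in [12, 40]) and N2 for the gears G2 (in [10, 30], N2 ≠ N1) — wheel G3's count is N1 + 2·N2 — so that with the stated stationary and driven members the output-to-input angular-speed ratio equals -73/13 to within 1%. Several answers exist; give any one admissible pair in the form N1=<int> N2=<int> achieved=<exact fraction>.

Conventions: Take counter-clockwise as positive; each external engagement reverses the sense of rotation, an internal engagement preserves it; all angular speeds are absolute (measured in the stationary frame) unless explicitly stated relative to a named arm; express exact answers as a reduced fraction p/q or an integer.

class = planetary set [ratio -73/13 wanted; Willis about the carrier]
Willis with ω_arm = 0: ω_sun/ω_ring = −N3/N1; set equal to -73/13  ⇒  N3/N1 = −(-73/13) = 73/13
N3 = N1 + 2·N2  ⇒  N2/N1 = (N3/N1 − 1)/2 = (73/13 − 1)/2 = 30/13
smallest multiple with N1 ≥ 12 and N2 ≥ 10: k = 1  ⇒  N1 = 1·13 = 13, N2 = 1·30 = 30 (N1 ≤ 40, N2 ≤ 30, N2 ≠ N1 ✓), N3 = 13 + 2·30 = 73
check: −N3/N1 with N1 = 13, N3 = 73 gives -73/13; |achieved − target| = 0 ≤ 73/1300 ✓

N1=13 N2=30 achieved=-73/13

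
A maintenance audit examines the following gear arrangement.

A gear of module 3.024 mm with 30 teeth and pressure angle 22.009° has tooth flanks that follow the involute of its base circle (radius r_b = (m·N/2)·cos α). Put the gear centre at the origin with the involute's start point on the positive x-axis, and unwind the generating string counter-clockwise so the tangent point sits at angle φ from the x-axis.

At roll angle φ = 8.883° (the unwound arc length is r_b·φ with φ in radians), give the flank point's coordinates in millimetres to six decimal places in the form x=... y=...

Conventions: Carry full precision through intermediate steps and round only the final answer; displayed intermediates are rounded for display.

topology: single-mesh involute geometry — m = 3.024, N = 30
pitch radius r_p = m·N/2 = 3.024·30/2 = 45.360000
base radius r_b = r_p·cos α = 45.360000·cos 22.009° = 42.054390
roll angle φ = 8.883° = 0.15503760 rad
x = r_b·(cos φ + φ·sin φ) = 42.556780
y = r_b·(sin φ − φ·cos φ) = 0.052114

x=42.556780 y=0.052114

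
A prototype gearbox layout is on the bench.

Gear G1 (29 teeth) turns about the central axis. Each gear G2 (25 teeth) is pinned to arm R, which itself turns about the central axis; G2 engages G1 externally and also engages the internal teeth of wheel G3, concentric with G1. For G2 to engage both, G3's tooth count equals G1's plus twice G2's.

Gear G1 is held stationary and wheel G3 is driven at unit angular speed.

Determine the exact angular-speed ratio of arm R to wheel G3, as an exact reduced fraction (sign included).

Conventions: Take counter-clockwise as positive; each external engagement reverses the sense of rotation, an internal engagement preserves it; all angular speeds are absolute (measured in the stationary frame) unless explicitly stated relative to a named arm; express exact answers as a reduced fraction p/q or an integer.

recognized (axles ride arm R): planetary set, 29/25/79 teeth
ring teeth: 29 + 2·25 = 79
29(ω_sun−ω_arm) = −79(ω_ring−ω_arm),  ω_sun = 0, ω_ring = 1
29(0−ω_arm) = −79(1−ω_arm)  ⇒  108·ω_arm = 79  ⇒  ω_arm = 79/108
ω_out/ω_in = 79/108

79/108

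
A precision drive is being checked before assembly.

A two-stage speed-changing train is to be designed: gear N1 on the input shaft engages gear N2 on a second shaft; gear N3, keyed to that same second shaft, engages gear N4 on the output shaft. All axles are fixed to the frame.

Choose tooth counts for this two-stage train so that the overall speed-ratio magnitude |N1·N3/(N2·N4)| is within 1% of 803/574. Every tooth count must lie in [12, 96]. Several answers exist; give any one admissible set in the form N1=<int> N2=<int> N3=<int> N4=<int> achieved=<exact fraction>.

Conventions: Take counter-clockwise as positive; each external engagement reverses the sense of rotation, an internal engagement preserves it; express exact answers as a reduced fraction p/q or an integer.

N1=22 N2=14 N3=73 N4=82 achieved=803/574

2-stage fixed-axis compound train for ratio 803/574
target = 803/574 in lowest terms: an exact hit needs N1·N3 = k·803 and N2·N4 = k·574 for one integer k, every count in [12, 96]; additionally prefer no 1:1 stage (N1 ≠ N2, N3 ≠ N4)
k = 1: no 1:1-free in-range split of k·803 and k·574 into factor pairs; take k = 2
k = 2: N1·N3 = 1606 = 22·73, N2·N4 = 1148 = 14·82
achieved = 22·73/(14·82) = 803/574; |achieved − target| = 0 ≤ 803/57400 ✓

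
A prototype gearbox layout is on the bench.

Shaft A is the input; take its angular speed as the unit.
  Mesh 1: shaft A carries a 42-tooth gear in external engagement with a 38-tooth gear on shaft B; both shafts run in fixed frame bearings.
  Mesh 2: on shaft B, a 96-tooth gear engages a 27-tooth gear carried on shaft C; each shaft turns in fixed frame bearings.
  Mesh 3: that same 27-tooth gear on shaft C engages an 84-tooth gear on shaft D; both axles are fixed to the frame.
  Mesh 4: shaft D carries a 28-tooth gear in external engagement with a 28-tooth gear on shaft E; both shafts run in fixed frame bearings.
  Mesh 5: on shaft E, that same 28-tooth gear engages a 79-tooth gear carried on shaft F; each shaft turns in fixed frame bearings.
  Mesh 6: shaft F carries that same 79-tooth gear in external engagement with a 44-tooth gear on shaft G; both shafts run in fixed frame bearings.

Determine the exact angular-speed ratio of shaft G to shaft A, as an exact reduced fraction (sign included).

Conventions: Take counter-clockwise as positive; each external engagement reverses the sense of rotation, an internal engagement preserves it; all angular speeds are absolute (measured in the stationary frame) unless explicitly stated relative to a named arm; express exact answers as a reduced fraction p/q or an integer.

168/209

class = fixed-axis compound train [6 meshes; 6 ratios multiply, 6 sense flips]
mesh 1 [42T→38T]: running ratio 21/19, sense −
mesh 2 [96T→27T]: running ratio 224/57, sense +
mesh 3 [27T→84T]: running ratio 24/19, sense −
mesh 4 [28T→28T]: running ratio 24/19, sense +
mesh 5 [28T→79T]: running ratio 672/1501, sense −
mesh 6 [79T→44T]: running ratio 168/209, sense +
ω_out/ω_in = 168/209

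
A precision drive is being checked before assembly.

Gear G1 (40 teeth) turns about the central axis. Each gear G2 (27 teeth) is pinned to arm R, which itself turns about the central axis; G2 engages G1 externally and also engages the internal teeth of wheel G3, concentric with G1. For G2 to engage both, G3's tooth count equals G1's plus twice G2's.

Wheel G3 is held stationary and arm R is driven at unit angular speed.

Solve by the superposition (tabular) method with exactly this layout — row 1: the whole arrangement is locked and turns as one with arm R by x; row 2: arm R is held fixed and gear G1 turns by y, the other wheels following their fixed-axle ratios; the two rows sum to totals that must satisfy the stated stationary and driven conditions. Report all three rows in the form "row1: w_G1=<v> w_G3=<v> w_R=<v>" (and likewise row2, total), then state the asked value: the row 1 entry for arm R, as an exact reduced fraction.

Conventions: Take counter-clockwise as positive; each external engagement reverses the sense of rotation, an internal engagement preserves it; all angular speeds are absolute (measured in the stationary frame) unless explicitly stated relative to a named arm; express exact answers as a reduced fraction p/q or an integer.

row1: w_G1=1 w_G3=1 w_R=1
row2: w_G1=47/20 w_G3=-1 w_R=0
total: w_G1=67/20 w_G3=0 w_R=1
asked value: 1

topology: planetary set — G1 40T / G2 27T / G3 94T, arm = carrier (Willis)
row 1: whole set turns with the arm by x
row 2 — arm fixed, fixed-axis ratios: sun y, ring −(40/94)·y, arm 0
boundary: total ω_ring = x − (40/94)·y = 0 and total ω_arm = x = 1  ⇒  y = 47/20, x = 1
row 2 ring = −(40/94)·47/20 = -1
totals (row 1 + row 2): sun 1 + 47/20 = 67/20, ring 1 + (-1) = 0, arm 1 + 0 = 1
asked cell (row1, arm) = 1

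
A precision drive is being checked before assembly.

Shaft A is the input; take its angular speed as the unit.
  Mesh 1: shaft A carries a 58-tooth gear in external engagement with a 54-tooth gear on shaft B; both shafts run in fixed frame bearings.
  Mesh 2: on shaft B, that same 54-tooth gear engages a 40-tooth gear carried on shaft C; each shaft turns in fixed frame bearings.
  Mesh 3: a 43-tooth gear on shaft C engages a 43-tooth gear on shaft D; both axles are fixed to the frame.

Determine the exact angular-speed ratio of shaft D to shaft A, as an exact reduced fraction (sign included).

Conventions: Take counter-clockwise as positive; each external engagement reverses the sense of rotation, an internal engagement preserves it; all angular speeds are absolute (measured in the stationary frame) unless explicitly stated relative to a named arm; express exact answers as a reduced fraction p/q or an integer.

class = fixed-axis compound train [3 meshes; 3 ratios multiply, 3 sense flips]
mesh 1 [58T→54T]: running ratio 29/27, sense −
mesh 2 [54T→40T]: running ratio 29/20, sense +
mesh 3 [43T→43T]: running ratio 29/20, sense −
ω_out/ω_in = -29/20

-29/20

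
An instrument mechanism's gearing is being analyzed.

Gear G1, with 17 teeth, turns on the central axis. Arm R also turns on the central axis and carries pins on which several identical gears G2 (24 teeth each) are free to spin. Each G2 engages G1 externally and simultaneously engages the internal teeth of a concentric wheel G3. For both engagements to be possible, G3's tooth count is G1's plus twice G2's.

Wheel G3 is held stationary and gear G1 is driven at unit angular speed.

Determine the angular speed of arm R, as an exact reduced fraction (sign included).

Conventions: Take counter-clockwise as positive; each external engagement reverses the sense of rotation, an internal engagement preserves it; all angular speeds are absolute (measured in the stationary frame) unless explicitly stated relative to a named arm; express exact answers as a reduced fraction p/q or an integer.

class = planetary set [G3 = 17+2·24 = 65; Willis about the carrier]
ring teeth: 17 + 2·24 = 65
17(ω_sun−ω_arm) = −65(ω_ring−ω_arm),  ω_ring = 0, ω_sun = 1
17(1−ω_arm) = −65(0−ω_arm)  ⇒  82·ω_arm = 17  ⇒  ω_arm = 17/82
exact speed ratio = 17/82

17/82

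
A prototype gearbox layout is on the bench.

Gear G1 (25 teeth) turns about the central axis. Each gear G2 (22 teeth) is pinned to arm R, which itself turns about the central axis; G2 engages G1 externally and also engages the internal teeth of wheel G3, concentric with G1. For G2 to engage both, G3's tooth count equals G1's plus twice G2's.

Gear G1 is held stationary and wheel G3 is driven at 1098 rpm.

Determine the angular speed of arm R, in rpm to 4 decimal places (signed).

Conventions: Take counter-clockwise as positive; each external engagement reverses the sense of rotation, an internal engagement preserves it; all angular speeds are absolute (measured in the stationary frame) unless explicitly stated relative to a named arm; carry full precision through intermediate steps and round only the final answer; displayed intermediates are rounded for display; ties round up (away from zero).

recognized (axles ride arm R): planetary set, 25/22/69 teeth
normalise by the input: solve with ω_ring = 1, then scale by 1098 rpm
ring teeth: 25 + 2·22 = 69
25(ω_sun−ω_arm) = −69(ω_ring−ω_arm),  ω_sun = 0, ω_ring = 1
25(0−ω_arm) = −69(1−ω_arm)  ⇒  94·ω_arm = 69  ⇒  ω_arm = 69/94
scale: ω_arm = 69/94 × 1098 rpm = +805.9787 rpm

+805.9787 rpm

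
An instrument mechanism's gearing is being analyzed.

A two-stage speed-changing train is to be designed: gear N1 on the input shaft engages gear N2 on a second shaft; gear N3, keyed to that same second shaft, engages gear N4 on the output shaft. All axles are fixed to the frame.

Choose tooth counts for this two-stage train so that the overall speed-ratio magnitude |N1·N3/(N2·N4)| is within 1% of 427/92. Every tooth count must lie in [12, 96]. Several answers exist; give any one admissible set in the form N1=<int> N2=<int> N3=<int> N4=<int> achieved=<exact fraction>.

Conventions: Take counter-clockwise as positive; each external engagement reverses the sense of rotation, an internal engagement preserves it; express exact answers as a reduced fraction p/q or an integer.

2-stage fixed-axis compound train for ratio 427/92
target = 427/92 in lowest terms: an exact hit needs N1·N3 = k·427 and N2·N4 = k·92 for one integer k, every count in [12, 96]; additionally prefer no 1:1 stage (N1 ≠ N2, N3 ≠ N4)
k = 1…2: no 1:1-free in-range split of k·427 and k·92 into factor pairs; take k = 3
k = 3: N1·N3 = 1281 = 21·61, N2·N4 = 276 = 12·23
achieved = 21·61/(12·23) = 427/92; |achieved − target| = 0 ≤ 427/9200 ✓

N1=21 N2=12 N3=61 N4=23 achieved=427/92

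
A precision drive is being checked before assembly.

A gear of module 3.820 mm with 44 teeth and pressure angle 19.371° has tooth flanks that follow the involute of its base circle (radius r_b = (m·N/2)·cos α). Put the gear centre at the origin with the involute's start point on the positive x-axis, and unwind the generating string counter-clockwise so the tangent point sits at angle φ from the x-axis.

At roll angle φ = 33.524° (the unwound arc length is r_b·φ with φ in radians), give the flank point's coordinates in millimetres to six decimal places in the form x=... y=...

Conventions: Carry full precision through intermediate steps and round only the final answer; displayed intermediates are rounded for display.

class = single-mesh tooth geometry [base-circle involute, m = 3.820, 44T]
pitch radius r_p = m·N/2 = 3.820·44/2 = 84.040000
base radius r_b = r_p·cos α = 84.040000·cos 19.371° = 79.282551
roll angle φ = 33.524° = 0.58510418 rad
x = r_b·(cos φ + φ·sin φ) = 91.714018
y = r_b·(sin φ − φ·cos φ) = 5.114634

x=91.714018 y=5.114634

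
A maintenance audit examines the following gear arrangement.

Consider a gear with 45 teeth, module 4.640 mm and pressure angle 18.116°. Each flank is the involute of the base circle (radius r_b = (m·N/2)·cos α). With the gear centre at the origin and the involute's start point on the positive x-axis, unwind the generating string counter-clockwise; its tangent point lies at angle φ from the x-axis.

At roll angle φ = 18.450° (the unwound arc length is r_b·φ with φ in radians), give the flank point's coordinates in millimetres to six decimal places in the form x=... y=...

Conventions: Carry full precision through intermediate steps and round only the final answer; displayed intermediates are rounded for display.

single-mesh involute tooth geometry (45T wheel at module 4.640)
pitch radius r_p = m·N/2 = 4.640·45/2 = 104.400000
base radius r_b = r_p·cos α = 104.400000·cos 18.116° = 99.224781
roll angle φ = 18.450° = 0.32201325 rad
x = r_b·(cos φ + φ·sin φ) = 104.236622
y = r_b·(sin φ − φ·cos φ) = 1.092975

x=104.236622 y=1.092975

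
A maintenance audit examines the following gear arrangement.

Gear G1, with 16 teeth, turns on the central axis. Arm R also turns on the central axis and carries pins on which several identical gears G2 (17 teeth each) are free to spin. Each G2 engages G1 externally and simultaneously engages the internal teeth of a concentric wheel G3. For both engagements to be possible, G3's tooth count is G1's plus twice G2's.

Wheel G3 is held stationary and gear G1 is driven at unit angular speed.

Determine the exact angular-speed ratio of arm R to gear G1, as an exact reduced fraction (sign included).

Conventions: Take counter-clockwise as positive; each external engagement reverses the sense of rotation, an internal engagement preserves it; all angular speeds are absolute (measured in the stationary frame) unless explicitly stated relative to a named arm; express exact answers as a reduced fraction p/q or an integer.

8/33

class = planetary set [G3 = 16+2·17 = 50; Willis about the carrier]
ring teeth: 16 + 2·17 = 50
16(ω_sun−ω_arm) = −50(ω_ring−ω_arm),  ω_ring = 0, ω_sun = 1
16(1−ω_arm) = −50(0−ω_arm)  ⇒  66·ω_arm = 16  ⇒  ω_arm = 8/33
ω_out/ω_in = 8/33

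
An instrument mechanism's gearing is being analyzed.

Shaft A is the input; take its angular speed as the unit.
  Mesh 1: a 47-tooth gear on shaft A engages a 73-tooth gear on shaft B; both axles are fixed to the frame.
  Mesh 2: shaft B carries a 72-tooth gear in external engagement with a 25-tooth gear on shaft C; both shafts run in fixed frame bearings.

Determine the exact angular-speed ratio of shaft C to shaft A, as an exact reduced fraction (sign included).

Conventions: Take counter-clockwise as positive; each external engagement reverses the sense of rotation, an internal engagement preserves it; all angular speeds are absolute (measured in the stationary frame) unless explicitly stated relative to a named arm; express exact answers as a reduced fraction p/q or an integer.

3384/1825

class = fixed-axis compound train [2 meshes; 2 ratios multiply, 2 sense flips]
mesh 1 [47T→73T]: running ratio 47/73, sense −
mesh 2 [72T→25T]: running ratio 3384/1825, sense +
ω_out/ω_in = 3384/1825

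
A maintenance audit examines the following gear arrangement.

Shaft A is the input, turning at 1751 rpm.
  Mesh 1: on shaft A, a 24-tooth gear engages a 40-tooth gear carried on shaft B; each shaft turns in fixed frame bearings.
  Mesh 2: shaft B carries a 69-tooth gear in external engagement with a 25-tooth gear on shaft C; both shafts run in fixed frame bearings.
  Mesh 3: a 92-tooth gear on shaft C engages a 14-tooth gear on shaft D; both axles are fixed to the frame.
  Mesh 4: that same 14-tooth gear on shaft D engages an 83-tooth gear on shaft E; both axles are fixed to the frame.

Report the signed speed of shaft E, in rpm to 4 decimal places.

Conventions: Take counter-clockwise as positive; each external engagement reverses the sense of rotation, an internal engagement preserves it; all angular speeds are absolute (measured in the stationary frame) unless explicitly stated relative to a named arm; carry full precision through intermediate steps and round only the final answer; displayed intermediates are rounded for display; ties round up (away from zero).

+3214.0765 rpm

topology: fixed-axis compound train — 4 meshes, A→E
mesh 1 [24T→40T]: ω = 1751.0000×24/40 = 1050.6000 rpm, sense flips to −
mesh 2 [69T→25T]: ω = 1050.6000×69/25 = 2899.6560 rpm, sense flips to +
mesh 3 [92T→14T]: ω = 2899.6560×92/14 = 19054.8823 rpm, sense flips to −
mesh 4 [14T→83T]: ω = 19054.8823×14/83 = 3214.0765 rpm, sense flips to +
signed output speed = +3214.0765 rpm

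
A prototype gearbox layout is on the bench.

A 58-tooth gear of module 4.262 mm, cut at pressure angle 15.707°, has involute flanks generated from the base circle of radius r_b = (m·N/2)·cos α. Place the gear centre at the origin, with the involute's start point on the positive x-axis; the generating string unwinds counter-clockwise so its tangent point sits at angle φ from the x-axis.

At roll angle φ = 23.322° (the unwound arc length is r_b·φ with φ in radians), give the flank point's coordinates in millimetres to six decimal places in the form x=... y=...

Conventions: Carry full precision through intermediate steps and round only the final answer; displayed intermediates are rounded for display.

single-mesh involute tooth geometry (58T wheel at module 4.262)
pitch radius r_p = m·N/2 = 4.262·58/2 = 123.598000
base radius r_b = r_p·cos α = 123.598000·cos 15.707° = 118.982687
roll angle φ = 23.322° = 0.40704569 rad
x = r_b·(cos φ + φ·sin φ) = 128.435036
y = r_b·(sin φ − φ·cos φ) = 2.630748

x=128.435036 y=2.630748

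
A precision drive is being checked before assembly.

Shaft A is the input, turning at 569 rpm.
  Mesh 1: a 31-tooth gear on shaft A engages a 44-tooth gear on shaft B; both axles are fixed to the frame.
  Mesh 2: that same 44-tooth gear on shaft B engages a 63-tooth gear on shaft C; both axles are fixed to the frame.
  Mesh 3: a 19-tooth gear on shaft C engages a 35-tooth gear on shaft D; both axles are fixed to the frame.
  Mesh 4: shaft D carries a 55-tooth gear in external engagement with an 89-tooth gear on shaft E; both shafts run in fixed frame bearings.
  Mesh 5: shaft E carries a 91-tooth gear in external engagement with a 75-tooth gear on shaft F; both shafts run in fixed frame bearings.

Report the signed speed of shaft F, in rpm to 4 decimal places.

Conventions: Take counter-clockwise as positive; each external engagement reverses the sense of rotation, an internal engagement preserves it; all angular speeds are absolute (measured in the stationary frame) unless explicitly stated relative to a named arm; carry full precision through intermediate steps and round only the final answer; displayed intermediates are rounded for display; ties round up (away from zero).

-113.9651 rpm

topology: fixed-axis compound train — 5 meshes, A→F
mesh 1 [31T→44T]: ω = 569.0000×31/44 = 400.8864 rpm, sense flips to −
mesh 2 [44T→63T]: ω = 400.8864×44/63 = 279.9841 rpm, sense flips to +
mesh 3 [19T→35T]: ω = 279.9841×19/35 = 151.9914 rpm, sense flips to −
mesh 4 [55T→89T]: ω = 151.9914×55/89 = 93.9273 rpm, sense flips to +
mesh 5 [91T→75T]: ω = 93.9273×91/75 = 113.9651 rpm, sense flips to −
signed output speed = -113.9651 rpm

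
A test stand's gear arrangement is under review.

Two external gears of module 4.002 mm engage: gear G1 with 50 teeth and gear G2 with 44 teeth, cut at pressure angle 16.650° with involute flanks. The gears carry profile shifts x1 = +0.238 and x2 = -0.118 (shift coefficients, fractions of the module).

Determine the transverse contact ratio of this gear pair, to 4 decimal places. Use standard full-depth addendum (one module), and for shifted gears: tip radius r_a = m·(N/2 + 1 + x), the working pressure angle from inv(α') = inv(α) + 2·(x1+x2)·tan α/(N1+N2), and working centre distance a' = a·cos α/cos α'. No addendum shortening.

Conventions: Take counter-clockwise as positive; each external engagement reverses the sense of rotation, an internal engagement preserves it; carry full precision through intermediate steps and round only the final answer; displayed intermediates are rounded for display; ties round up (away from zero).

recognized (one external pair, fixed centres): single-mesh tooth geometry, m = 4.002, N1 = 50, N2 = 44
base radii: r_b1 = 95.855194, r_b2 = 84.352570
tip radii: r_a1 = 105.004476, r_a2 = 91.573764
inv(α') = inv(16.650°) + 2·(+0.238-0.118)·tan α/(50+44) = 0.00922966  ⇒  α' = 17.12466°
a' = a·cos α / cos α' = 188.0940·cos 16.650°/cos 17.12466° = 188.567650
action lengths: √(r_a1²−r_b1²) = 42.868658, √(r_a2²−r_b2²) = 35.642645
base pitch p_b = π·m·cos α = 12.045519
CR = (42.868658 + 35.642645 − 188.567650·sin 17.12466°)/12.045519 = 1.908365
contact ratio ≈ 1.9084

1.9084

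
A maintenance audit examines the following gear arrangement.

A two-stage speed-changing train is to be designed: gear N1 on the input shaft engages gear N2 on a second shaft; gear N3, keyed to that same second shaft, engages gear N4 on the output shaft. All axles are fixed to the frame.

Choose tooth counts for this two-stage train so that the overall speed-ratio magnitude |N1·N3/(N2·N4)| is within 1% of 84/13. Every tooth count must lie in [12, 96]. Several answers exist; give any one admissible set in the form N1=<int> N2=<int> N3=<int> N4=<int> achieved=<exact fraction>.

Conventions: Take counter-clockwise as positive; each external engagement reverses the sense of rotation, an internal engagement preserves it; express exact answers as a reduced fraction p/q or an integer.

2-stage fixed-axis compound train for ratio 84/13
target = 84/13 in lowest terms: an exact hit needs N1·N3 = k·84 and N2·N4 = k·13 for one integer k, every count in [12, 96]; additionally prefer no 1:1 stage (N1 ≠ N2, N3 ≠ N4)
k = 1…11: no 1:1-free in-range split of k·84 and k·13 into factor pairs; take k = 12
k = 12: N1·N3 = 1008 = 12·84, N2·N4 = 156 = 13·12
achieved = 12·84/(13·12) = 84/13; |achieved − target| = 0 ≤ 21/325 ✓

N1=12 N2=13 N3=84 N4=12 achieved=84/13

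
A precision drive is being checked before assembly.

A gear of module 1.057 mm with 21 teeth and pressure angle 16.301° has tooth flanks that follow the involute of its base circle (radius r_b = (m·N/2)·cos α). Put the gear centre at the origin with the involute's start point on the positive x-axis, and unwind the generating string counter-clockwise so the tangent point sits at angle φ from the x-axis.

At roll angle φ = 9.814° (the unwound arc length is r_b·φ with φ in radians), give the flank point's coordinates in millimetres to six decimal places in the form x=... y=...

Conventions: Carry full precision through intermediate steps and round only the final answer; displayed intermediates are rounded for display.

x=10.807465 y=0.017792

topology: single-mesh involute geometry — m = 1.057, N = 21
pitch radius r_p = m·N/2 = 1.057·21/2 = 11.098500
base radius r_b = r_p·cos α = 11.098500·cos 16.301° = 10.652345
roll angle φ = 9.814° = 0.17128661 rad
x = r_b·(cos φ + φ·sin φ) = 10.807465
y = r_b·(sin φ − φ·cos φ) = 0.017792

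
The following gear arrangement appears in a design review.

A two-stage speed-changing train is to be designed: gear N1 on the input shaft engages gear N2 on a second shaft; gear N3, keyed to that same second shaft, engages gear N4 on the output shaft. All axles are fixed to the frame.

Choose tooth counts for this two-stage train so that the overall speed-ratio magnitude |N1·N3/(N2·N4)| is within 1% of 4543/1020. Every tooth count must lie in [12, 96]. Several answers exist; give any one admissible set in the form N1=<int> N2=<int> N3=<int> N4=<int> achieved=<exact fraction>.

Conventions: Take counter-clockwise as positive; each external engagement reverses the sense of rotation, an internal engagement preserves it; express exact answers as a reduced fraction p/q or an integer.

N1=59 N2=12 N3=77 N4=85 achieved=4543/1020

class = fixed-axis compound train [2-stage, 4543/1020 wanted]
target = 4543/1020 in lowest terms: an exact hit needs N1·N3 = k·4543 and N2·N4 = k·1020 for one integer k, every count in [12, 96]; additionally prefer no 1:1 stage (N1 ≠ N2, N3 ≠ N4)
k = 1: N1·N3 = 4543 = 59·77, N2·N4 = 1020 = 12·85
achieved = 59·77/(12·85) = 4543/1020; |achieved − target| = 0 ≤ 4543/102000 ✓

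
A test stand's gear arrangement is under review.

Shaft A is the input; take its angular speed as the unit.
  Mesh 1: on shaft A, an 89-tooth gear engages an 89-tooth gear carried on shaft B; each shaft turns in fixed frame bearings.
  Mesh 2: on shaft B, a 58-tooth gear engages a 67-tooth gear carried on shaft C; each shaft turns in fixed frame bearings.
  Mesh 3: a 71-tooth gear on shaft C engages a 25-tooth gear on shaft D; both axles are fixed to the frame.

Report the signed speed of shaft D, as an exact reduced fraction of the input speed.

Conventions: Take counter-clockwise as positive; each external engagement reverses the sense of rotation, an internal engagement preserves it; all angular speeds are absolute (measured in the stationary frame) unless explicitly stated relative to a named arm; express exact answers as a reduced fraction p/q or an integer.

-4118/1675

3-mesh fixed-axis compound train (all bearings frame-fixed)
mesh 1 [89T→89T]: |ω|/ω_in = 1×89/89 = 1, sense flips to −
mesh 2 [58T→67T]: |ω|/ω_in = 1×58/67 = 58/67, sense flips to +
mesh 3 [71T→25T]: |ω|/ω_in = (58/67)×71/25 = 4118/1675, sense flips to −
signed output speed (× input speed) = -4118/1675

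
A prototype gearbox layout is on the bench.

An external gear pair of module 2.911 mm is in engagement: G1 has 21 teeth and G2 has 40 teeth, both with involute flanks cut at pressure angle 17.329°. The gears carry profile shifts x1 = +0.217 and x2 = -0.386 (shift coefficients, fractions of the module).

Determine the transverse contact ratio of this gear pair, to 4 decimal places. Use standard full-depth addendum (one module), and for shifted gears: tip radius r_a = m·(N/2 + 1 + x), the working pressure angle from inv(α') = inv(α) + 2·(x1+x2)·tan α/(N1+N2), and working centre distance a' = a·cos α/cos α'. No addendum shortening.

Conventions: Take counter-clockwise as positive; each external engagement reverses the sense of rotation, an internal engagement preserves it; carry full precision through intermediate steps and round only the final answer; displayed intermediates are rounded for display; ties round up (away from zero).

single-mesh involute tooth geometry (21T engaging 40T at module 2.911)
base radii: r_b1 = 29.178137, r_b2 = 55.577404
tip radii: r_a1 = 34.108187, r_a2 = 60.007354
inv(α') = inv(17.329°) + 2·(+0.217-0.386)·tan α/(21+40) = 0.00784364  ⇒  α' = 16.24071°
a' = a·cos α / cos α' = 88.7855·cos 17.329°/cos 16.24071° = 88.278264
action lengths: √(r_a1²−r_b1²) = 17.663656, √(r_a2²−r_b2²) = 22.628185
base pitch p_b = π·m·cos α = 8.730078
CR = (17.663656 + 22.628185 − 88.278264·sin 16.24071°)/8.730078 = 1.787243
contact ratio ≈ 1.7872

1.7872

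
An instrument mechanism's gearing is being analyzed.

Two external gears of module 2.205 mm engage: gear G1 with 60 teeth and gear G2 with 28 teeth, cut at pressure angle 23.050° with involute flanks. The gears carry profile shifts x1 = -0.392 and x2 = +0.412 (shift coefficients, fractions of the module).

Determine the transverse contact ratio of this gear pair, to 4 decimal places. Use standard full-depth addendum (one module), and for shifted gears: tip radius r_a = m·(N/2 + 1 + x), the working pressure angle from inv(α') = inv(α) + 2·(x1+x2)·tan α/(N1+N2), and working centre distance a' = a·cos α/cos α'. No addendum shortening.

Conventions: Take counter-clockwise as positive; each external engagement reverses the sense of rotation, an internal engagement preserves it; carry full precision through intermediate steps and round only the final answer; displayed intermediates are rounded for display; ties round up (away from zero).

single-mesh involute tooth geometry (60T engaging 28T at module 2.205)
base radii: r_b1 = 60.868817, r_b2 = 28.405448
tip radii: r_a1 = 67.490640, r_a2 = 33.983460
inv(α') = inv(23.050°) + 2·(-0.392+0.412)·tan α/(60+28) = 0.02340012  ⇒  α' = 23.11103°
a' = a·cos α / cos α' = 97.0200·cos 23.050°/cos 23.11103° = 97.064045
action lengths: √(r_a1²−r_b1²) = 29.154306, √(r_a2²−r_b2²) = 18.654921
base pitch p_b = π·m·cos α = 6.374168
CR = (29.154306 + 18.654921 − 97.064045·sin 23.11103°)/6.374168 = 1.523371
contact ratio ≈ 1.5234

1.5234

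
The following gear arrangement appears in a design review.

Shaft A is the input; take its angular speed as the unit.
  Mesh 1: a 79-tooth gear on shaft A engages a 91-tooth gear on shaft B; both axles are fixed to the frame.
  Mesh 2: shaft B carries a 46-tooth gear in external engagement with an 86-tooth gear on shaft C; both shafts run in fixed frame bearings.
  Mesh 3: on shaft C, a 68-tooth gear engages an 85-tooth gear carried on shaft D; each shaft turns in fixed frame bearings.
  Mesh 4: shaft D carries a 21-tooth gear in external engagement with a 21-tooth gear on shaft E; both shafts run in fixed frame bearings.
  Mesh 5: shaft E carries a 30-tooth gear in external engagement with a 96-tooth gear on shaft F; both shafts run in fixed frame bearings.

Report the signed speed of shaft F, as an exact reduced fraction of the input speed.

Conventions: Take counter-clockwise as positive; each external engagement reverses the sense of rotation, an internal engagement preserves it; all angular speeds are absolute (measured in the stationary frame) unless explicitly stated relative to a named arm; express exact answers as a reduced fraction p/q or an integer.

-1817/15652

5-mesh fixed-axis compound train (all bearings frame-fixed)
mesh 1 [79T→91T]: |ω|/ω_in = 1×79/91 = 79/91, sense flips to −
mesh 2 [46T→86T]: |ω|/ω_in = (79/91)×46/86 = 1817/3913, sense flips to +
mesh 3 [68T→85T]: |ω|/ω_in = (1817/3913)×68/85 = 7268/19565, sense flips to −
mesh 4 [21T→21T]: |ω|/ω_in = (7268/19565)×21/21 = 7268/19565, sense flips to +
mesh 5 [30T→96T]: |ω|/ω_in = (7268/19565)×30/96 = 1817/15652, sense flips to −
signed output speed (× input speed) = -1817/15652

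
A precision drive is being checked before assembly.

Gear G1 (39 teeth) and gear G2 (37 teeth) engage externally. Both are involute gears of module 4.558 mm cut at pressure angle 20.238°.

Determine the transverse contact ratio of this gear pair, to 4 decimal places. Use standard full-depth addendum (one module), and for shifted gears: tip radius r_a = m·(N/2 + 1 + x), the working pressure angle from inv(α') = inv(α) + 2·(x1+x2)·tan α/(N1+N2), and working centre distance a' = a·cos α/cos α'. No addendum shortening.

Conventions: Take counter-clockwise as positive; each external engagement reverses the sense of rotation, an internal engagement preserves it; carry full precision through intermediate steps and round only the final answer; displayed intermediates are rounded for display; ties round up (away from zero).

1.6920

class = single-mesh tooth geometry [involute pair 39T × 37T, m = 4.558]
base radii: r_b1 = 83.393825, r_b2 = 79.117219
tip radii: r_a1 = 93.439000, r_a2 = 88.881000
no profile shift: α' = α, a' = a
action lengths: √(r_a1²−r_b1²) = 42.146371, √(r_a2²−r_b2²) = 40.500591
base pitch p_b = π·m·cos α = 13.435355
CR = (42.146371 + 40.500591 − 173.204000·sin 20.23800°)/13.435355 = 1.691964
contact ratio ≈ 1.6920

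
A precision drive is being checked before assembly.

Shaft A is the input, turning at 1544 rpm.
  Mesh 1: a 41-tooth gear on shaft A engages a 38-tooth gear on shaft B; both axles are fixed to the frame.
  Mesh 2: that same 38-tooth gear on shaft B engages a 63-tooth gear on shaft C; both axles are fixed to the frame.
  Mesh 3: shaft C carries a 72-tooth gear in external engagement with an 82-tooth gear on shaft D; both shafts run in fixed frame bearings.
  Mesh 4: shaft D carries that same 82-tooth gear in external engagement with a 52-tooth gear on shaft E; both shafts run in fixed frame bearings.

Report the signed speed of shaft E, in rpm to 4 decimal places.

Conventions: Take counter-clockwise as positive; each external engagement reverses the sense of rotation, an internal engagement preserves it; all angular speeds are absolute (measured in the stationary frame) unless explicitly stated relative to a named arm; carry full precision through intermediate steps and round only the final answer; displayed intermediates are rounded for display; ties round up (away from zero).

recognized (5 fixed axles, 4 meshes): fixed-axis compound train
mesh 1 [41T→38T]: ω = 1544.0000×41/38 = 1665.8947 rpm, sense flips to −
mesh 2 [38T→63T]: ω = 1665.8947×38/63 = 1004.8254 rpm, sense flips to +
mesh 3 [72T→82T]: ω = 1004.8254×72/82 = 882.2857 rpm, sense flips to −
mesh 4 [82T→52T]: ω = 882.2857×82/52 = 1391.2967 rpm, sense flips to +
signed output speed = +1391.2967 rpm

+1391.2967 rpm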